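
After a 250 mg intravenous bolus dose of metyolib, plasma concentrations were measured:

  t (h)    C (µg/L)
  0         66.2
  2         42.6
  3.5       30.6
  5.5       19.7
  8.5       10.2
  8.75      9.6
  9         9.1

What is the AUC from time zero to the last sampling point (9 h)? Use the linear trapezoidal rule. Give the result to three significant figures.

Trapezoidal AUC_0→9:
  [0→2]: (66.2+42.6)/2 × 2 = 108.8
  [2→3.5]: (42.6+30.6)/2 × 1.5 = 54.9
  [3.5→5.5]: (30.6+19.7)/2 × 2 = 50.3
  [5.5→8.5]: (19.7+10.2)/2 × 3 = 44.85
  [8.5→8.75]: (10.2+9.6)/2 × 0.25 = 2.475
  [8.75→9]: (9.6+9.1)/2 × 0.25 = 2.3375
  Sum = 263.6625 µg/L·h

AUC = 264 µg/L·h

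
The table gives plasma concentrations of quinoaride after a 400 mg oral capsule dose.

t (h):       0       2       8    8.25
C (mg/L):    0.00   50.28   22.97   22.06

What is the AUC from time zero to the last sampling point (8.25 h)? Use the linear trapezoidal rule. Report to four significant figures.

AUC = 275.7 mg/L·h

Trapezoidal AUC_0→8.25:
  [0→2]: (0.00+50.28)/2 × 2 = 50.28
  [2→8]: (50.28+22.97)/2 × 6 = 219.75
  [8→8.25]: (22.97+22.06)/2 × 0.25 = 5.62875
  Sum = 275.65875 mg/L·h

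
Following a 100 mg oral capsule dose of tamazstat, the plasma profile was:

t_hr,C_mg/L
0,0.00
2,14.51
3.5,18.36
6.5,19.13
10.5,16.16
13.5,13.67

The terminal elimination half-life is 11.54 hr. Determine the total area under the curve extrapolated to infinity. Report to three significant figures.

Trapezoidal AUC_0→13.5:
  [0→2]: (0.00+14.51)/2 × 2 = 14.51
  [2→3.5]: (14.51+18.36)/2 × 1.5 = 24.6525
  [3.5→6.5]: (18.36+19.13)/2 × 3 = 56.235
  [6.5→10.5]: (19.13+16.16)/2 × 4 = 70.58
  [10.5→13.5]: (16.16+13.67)/2 × 3 = 44.745
  Sum = 210.7225 mg/L·hr
k_e = ln2 / t½ = 0.693147 / 11.54 = 0.0601 hr^-1
Extrapolated tail: C_last / k_e = 13.67 / 0.0601 = 227.454
AUC_0→∞ = 210.7225 + 227.454 = 438.1765 mg/L·hr

AUC = 438 mg/L·hr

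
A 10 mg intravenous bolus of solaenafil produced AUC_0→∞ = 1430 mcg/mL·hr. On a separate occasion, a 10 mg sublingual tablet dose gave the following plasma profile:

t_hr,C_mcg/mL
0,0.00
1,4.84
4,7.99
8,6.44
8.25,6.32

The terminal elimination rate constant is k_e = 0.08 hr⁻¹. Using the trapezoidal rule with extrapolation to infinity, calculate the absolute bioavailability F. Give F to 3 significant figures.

F = 0.0917

Trapezoidal AUC_0→8.25 (sublingual tablet):
  [0→1]: (0.00+4.84)/2 × 1 = 2.42
  [1→4]: (4.84+7.99)/2 × 3 = 19.245
  [4→8]: (7.99+6.44)/2 × 4 = 28.86
  [8→8.25]: (6.44+6.32)/2 × 0.25 = 1.595
  Sum = 52.12 mcg/mL·hr
Tail: C_last/k_e = 6.32/0.08 = 79.000
AUC_0→∞ (sublingual tablet) = 52.12 + 79.000 = 131.12 mcg/mL·hr
F = (AUC_ev/D_ev)/(AUC_iv/D_iv) = (131.12/10)/(1430/10) = 13.112/143 = 0.0917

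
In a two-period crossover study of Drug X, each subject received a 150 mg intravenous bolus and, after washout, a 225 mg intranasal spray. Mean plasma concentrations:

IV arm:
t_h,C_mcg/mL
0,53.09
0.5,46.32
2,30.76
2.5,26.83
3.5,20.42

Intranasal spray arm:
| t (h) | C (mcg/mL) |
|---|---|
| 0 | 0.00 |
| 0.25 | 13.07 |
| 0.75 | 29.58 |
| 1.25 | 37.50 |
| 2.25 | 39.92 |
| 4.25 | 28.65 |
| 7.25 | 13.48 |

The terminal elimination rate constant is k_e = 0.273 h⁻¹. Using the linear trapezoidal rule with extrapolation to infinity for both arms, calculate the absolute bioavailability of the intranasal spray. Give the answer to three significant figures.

F = 0.849

Trapezoidal AUC_0→3.5 (IV):
  [0→0.5]: (53.09+46.32)/2 × 0.5 = 24.8525
  [0.5→2]: (46.32+30.76)/2 × 1.5 = 57.81
  [2→2.5]: (30.76+26.83)/2 × 0.5 = 14.3975
  [2.5→3.5]: (26.83+20.42)/2 × 1 = 23.625
  Sum = 120.685 mcg/mL·h
IV tail: 20.42/0.273 = 74.799; AUC_iv,0→∞ = 120.685 + 74.799 = 195.484 mcg/mL·h
Trapezoidal AUC_0→7.25 (intranasal spray):
  [0→0.25]: (0.00+13.07)/2 × 0.25 = 1.63375
  [0.25→0.75]: (13.07+29.58)/2 × 0.5 = 10.6625
  [0.75→1.25]: (29.58+37.50)/2 × 0.5 = 16.77
  [1.25→2.25]: (37.50+39.92)/2 × 1 = 38.71
  [2.25→4.25]: (39.92+28.65)/2 × 2 = 68.57
  [4.25→7.25]: (28.65+13.48)/2 × 3 = 63.195
  Sum = 199.54125 mcg/mL·h
intranasal spray tail: 13.48/0.273 = 49.377; AUC_ev,0→∞ = 199.54125 + 49.377 = 248.91825 mcg/mL·h
F = (AUC_ev/D_ev)/(AUC_iv/D_iv) = (248.91825/225)/(195.484/150) = 1.1063/1.30323 = 0.8489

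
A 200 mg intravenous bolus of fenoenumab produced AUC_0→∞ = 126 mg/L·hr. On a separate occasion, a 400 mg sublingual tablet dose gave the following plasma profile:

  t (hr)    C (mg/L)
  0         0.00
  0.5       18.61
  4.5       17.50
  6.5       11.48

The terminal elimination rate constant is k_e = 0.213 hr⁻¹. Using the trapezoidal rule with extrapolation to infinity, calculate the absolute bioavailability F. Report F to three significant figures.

F = 0.634

Trapezoidal AUC_0→6.5 (sublingual tablet):
  [0→0.5]: (0.00+18.61)/2 × 0.5 = 4.6525
  [0.5→4.5]: (18.61+17.50)/2 × 4 = 72.22
  [4.5→6.5]: (17.50+11.48)/2 × 2 = 28.98
  Sum = 105.8525 mg/L·hr
Tail: C_last/k_e = 11.48/0.213 = 53.897
AUC_0→∞ (sublingual tablet) = 105.8525 + 53.897 = 159.7495 mg/L·hr
F = (AUC_ev/D_ev)/(AUC_iv/D_iv) = (159.7495/400)/(126/200) = 0.39937375/0.63 = 0.6339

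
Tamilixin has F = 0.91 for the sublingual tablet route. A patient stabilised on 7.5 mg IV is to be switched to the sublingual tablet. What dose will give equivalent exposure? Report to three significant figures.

D_sublingual = 8.24 mg

For equal systemic exposure: F × D_ev = D_iv
D_ev = D_iv / F = 7.5 / 0.91 = 8.24176 mg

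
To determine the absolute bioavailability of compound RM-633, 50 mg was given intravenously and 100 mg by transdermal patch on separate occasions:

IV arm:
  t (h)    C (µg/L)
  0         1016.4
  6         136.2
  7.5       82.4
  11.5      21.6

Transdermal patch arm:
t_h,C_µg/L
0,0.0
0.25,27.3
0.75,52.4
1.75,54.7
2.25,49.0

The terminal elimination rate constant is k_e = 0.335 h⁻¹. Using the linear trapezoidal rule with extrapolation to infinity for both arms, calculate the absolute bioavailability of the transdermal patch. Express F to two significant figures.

Trapezoidal AUC_0→11.5 (IV):
  [0→6]: (1016.4+136.2)/2 × 6 = 3457.8
  [6→7.5]: (136.2+82.4)/2 × 1.5 = 163.95
  [7.5→11.5]: (82.4+21.6)/2 × 4 = 208.0
  Sum = 3829.75 µg/L·h
IV tail: 21.6/0.335 = 64.478; AUC_iv,0→∞ = 3829.75 + 64.478 = 3894.228 µg/L·h
Trapezoidal AUC_0→2.25 (transdermal patch):
  [0→0.25]: (0.0+27.3)/2 × 0.25 = 3.4125
  [0.25→0.75]: (27.3+52.4)/2 × 0.5 = 19.925
  [0.75→1.75]: (52.4+54.7)/2 × 1 = 53.55
  [1.75→2.25]: (54.7+49.0)/2 × 0.5 = 25.925
  Sum = 102.8125 µg/L·h
transdermal patch tail: 49.0/0.335 = 146.269; AUC_ev,0→∞ = 102.8125 + 146.269 = 249.0815 µg/L·h
F = (AUC_ev/D_ev)/(AUC_iv/D_iv) = (249.0815/100)/(3894.228/50) = 2.490815/77.88456 = 0.0320

F = 0.032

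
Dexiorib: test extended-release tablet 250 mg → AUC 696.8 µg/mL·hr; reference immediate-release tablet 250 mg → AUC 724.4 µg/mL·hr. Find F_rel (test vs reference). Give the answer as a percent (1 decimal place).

F_rel = 96.2%

F_rel = (AUC_test/D_test) / (AUC_ref/D_ref)
      = (696.8/250) / (724.4/250)
      = 2.7872 / 2.8976 = 0.9619 = 96.19%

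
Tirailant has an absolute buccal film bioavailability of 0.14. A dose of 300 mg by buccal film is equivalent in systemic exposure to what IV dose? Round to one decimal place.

D_iv = 42.0 mg

Systemic exposure from an extravascular dose = F × D_ev, so the equivalent IV dose is F × D_ev.
D_iv = F × D_ev = 0.14 × 300 = 42 mg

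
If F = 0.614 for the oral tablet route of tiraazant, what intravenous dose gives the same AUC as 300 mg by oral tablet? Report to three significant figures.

Systemic exposure from an extravascular dose = F × D_ev, so the equivalent IV dose is F × D_ev.
D_iv = F × D_ev = 0.614 × 300 = 184.2 mg

D_iv = 184 mg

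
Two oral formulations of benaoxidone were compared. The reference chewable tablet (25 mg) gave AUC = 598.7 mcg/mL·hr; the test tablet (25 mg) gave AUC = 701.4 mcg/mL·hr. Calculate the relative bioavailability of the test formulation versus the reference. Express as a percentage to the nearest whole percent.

F_rel = (AUC_test/D_test) / (AUC_ref/D_ref)
      = (701.4/25) / (598.7/25)
      = 28.056 / 23.948 = 1.1715 = 117.15%

F_rel = 117%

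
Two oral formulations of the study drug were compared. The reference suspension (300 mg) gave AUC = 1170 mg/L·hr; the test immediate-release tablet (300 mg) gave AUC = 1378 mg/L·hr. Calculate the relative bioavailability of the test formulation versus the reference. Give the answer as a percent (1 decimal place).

F_rel = (AUC_test/D_test) / (AUC_ref/D_ref)
      = (1378/300) / (1170/300)
      = 4.59333 / 3.9 = 1.1778 = 117.78%

F_rel = 117.8%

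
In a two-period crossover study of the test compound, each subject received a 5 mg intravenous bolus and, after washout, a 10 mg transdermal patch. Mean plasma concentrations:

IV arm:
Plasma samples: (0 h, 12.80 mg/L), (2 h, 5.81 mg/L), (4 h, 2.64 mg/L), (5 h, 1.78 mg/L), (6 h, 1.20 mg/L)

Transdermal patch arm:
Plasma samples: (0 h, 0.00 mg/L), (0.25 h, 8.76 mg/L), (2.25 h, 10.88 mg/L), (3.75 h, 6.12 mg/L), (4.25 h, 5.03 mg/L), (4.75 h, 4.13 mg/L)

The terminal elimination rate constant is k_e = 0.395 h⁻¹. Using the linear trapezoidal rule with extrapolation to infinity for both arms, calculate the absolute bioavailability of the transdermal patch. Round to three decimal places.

Trapezoidal AUC_0→6 (IV):
  [0→2]: (12.80+5.81)/2 × 2 = 18.61
  [2→4]: (5.81+2.64)/2 × 2 = 8.45
  [4→5]: (2.64+1.78)/2 × 1 = 2.21
  [5→6]: (1.78+1.20)/2 × 1 = 1.49
  Sum = 30.76 mg/L·h
IV tail: 1.20/0.395 = 3.038; AUC_iv,0→∞ = 30.76 + 3.038 = 33.798 mg/L·h
Trapezoidal AUC_0→4.75 (transdermal patch):
  [0→0.25]: (0.00+8.76)/2 × 0.25 = 1.095
  [0.25→2.25]: (8.76+10.88)/2 × 2 = 19.64
  [2.25→3.75]: (10.88+6.12)/2 × 1.5 = 12.75
  [3.75→4.25]: (6.12+5.03)/2 × 0.5 = 2.7875
  [4.25→4.75]: (5.03+4.13)/2 × 0.5 = 2.29
  Sum = 38.5625 mg/L·h
transdermal patch tail: 4.13/0.395 = 10.456; AUC_ev,0→∞ = 38.5625 + 10.456 = 49.0185 mg/L·h
F = (AUC_ev/D_ev)/(AUC_iv/D_iv) = (49.0185/10)/(33.798/5) = 4.90185/6.7596 = 0.7252

F = 0.725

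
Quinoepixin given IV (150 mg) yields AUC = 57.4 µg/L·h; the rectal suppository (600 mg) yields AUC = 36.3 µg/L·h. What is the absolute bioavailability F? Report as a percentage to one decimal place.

F = (AUC_ev / D_ev) / (AUC_iv / D_iv)
  = (36.3/600) / (57.4/150)
  = 0.0605 / 0.382667 = 0.1581
  = 15.81%

F = 15.8%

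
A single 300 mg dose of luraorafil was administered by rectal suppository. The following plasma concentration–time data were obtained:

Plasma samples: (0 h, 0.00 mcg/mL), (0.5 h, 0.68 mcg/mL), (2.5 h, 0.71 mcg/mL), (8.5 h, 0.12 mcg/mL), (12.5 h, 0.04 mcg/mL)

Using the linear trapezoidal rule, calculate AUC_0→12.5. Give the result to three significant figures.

AUC = 4.37 mcg/mL·h

Trapezoidal AUC_0→12.5:
  [0→0.5]: (0.00+0.68)/2 × 0.5 = 0.17
  [0.5→2.5]: (0.68+0.71)/2 × 2 = 1.39
  [2.5→8.5]: (0.71+0.12)/2 × 6 = 2.49
  [8.5→12.5]: (0.12+0.04)/2 × 4 = 0.32
  Sum = 4.37 mcg/mL·h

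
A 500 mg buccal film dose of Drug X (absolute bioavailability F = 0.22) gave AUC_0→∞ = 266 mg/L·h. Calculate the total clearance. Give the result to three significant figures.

CL = F × Dose / AUC_0→∞
   = 0.22 × 500 / 266 = 0.413534 L/h

CL = 0.414 L/h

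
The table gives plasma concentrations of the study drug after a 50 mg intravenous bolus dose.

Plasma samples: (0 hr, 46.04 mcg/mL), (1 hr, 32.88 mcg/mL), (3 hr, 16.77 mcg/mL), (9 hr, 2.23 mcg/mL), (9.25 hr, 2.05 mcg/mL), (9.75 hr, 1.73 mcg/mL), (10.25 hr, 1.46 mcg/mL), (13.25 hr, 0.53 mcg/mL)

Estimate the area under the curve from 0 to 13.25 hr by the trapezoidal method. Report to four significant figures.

Trapezoidal AUC_0→13.25:
  [0→1]: (46.04+32.88)/2 × 1 = 39.46
  [1→3]: (32.88+16.77)/2 × 2 = 49.65
  [3→9]: (16.77+2.23)/2 × 6 = 57.0
  [9→9.25]: (2.23+2.05)/2 × 0.25 = 0.535
  [9.25→9.75]: (2.05+1.73)/2 × 0.5 = 0.945
  [9.75→10.25]: (1.73+1.46)/2 × 0.5 = 0.7975
  [10.25→13.25]: (1.46+0.53)/2 × 3 = 2.985
  Sum = 151.3725 mcg/mL·hr

AUC = 151.4 mcg/mL·hr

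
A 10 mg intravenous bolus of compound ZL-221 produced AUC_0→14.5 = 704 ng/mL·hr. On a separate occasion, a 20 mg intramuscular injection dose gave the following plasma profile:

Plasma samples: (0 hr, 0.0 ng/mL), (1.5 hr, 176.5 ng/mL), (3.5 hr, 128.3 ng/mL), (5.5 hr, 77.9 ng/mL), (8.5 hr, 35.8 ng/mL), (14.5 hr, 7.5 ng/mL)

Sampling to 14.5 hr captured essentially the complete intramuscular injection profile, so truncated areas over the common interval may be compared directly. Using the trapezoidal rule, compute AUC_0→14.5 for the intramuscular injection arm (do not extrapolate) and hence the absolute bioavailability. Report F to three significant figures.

Trapezoidal AUC_0→14.5 (intramuscular injection):
  [0→1.5]: (0.0+176.5)/2 × 1.5 = 132.375
  [1.5→3.5]: (176.5+128.3)/2 × 2 = 304.8
  [3.5→5.5]: (128.3+77.9)/2 × 2 = 206.2
  [5.5→8.5]: (77.9+35.8)/2 × 3 = 170.55
  [8.5→14.5]: (35.8+7.5)/2 × 6 = 129.9
  Sum = 943.825 ng/mL·hr
F = (AUC_ev/D_ev)/(AUC_iv/D_iv) = (943.825/20)/(704/10) = 47.19125/70.4 = 0.6703

F = 0.670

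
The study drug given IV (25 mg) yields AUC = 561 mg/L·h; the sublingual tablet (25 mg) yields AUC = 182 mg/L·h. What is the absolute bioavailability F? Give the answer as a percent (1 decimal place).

F = (AUC_ev / D_ev) / (AUC_iv / D_iv)
  = (182/25) / (561/25)
  = 7.28 / 22.44 = 0.3244
  = 32.44%

F = 32.4%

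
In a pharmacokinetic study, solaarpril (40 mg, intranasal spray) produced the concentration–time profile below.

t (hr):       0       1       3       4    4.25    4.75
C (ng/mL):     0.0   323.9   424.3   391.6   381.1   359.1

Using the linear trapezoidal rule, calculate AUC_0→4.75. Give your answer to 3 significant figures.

AUC = 1600 ng/mL·hr

Trapezoidal AUC_0→4.75:
  [0→1]: (0.0+323.9)/2 × 1 = 161.95
  [1→3]: (323.9+424.3)/2 × 2 = 748.2
  [3→4]: (424.3+391.6)/2 × 1 = 407.95
  [4→4.25]: (391.6+381.1)/2 × 0.25 = 96.5875
  [4.25→4.75]: (381.1+359.1)/2 × 0.5 = 185.05
  Sum = 1599.7375 ng/mL·hr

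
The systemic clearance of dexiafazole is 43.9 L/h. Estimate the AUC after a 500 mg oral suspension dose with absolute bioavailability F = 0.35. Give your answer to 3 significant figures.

AUC = 3.99 mg/L·h

AUC_0→∞ = F × Dose / CL
        = 0.35 × 500 / 43.9 = 3.98633 mg/L·h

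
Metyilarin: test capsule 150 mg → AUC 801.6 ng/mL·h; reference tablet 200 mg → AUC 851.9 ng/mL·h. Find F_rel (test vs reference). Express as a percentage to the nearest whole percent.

F_rel = 125%

F_rel = (AUC_test/D_test) / (AUC_ref/D_ref)
      = (801.6/150) / (851.9/200)
      = 5.344 / 4.2595 = 1.2546 = 125.46%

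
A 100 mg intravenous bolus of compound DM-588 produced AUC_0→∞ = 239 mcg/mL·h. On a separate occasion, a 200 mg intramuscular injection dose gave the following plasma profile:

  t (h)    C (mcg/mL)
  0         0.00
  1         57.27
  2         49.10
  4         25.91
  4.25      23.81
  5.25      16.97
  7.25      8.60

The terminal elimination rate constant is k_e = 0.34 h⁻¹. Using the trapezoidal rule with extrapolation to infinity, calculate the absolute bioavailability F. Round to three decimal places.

Trapezoidal AUC_0→7.25 (intramuscular injection):
  [0→1]: (0.00+57.27)/2 × 1 = 28.635
  [1→2]: (57.27+49.10)/2 × 1 = 53.185
  [2→4]: (49.10+25.91)/2 × 2 = 75.01
  [4→4.25]: (25.91+23.81)/2 × 0.25 = 6.215
  [4.25→5.25]: (23.81+16.97)/2 × 1 = 20.39
  [5.25→7.25]: (16.97+8.60)/2 × 2 = 25.57
  Sum = 209.005 mcg/mL·h
Tail: C_last/k_e = 8.60/0.34 = 25.294
AUC_0→∞ (intramuscular injection) = 209.005 + 25.294 = 234.299 mcg/mL·h
F = (AUC_ev/D_ev)/(AUC_iv/D_iv) = (234.299/200)/(239/100) = 1.171495/2.39 = 0.4902

F = 0.490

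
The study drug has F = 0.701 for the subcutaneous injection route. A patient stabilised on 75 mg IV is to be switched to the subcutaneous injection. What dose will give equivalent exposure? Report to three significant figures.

D_subcutaneous = 107 mg

For equal systemic exposure: F × D_ev = D_iv
D_ev = D_iv / F = 75 / 0.701 = 106.99 mg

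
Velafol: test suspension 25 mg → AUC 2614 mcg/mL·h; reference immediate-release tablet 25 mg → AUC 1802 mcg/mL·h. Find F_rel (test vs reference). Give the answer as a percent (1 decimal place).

F_rel = (AUC_test/D_test) / (AUC_ref/D_ref)
      = (2614/25) / (1802/25)
      = 104.56 / 72.08 = 1.4506 = 145.06%

F_rel = 145.1%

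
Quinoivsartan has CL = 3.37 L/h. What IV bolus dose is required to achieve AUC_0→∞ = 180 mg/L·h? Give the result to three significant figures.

Dose_iv = CL × AUC_0→∞
     = 3.37 × 180 = 606.6 mg

Dose = 607 mg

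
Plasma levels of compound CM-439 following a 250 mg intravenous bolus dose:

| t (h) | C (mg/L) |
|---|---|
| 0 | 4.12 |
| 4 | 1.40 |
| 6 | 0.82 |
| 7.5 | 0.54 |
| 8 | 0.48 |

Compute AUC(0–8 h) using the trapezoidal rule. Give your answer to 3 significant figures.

AUC = 14.5 mg/L·h

Trapezoidal AUC_0→8:
  [0→4]: (4.12+1.40)/2 × 4 = 11.04
  [4→6]: (1.40+0.82)/2 × 2 = 2.22
  [6→7.5]: (0.82+0.54)/2 × 1.5 = 1.02
  [7.5→8]: (0.54+0.48)/2 × 0.5 = 0.255
  Sum = 14.535 mg/L·h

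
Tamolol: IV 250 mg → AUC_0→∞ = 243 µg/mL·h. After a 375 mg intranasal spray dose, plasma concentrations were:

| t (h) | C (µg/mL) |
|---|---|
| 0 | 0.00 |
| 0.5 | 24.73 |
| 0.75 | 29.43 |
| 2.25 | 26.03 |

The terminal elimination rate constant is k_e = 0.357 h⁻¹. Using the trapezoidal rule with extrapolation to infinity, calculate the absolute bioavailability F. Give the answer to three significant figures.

F = 0.350

Trapezoidal AUC_0→2.25 (intranasal spray):
  [0→0.5]: (0.00+24.73)/2 × 0.5 = 6.1825
  [0.5→0.75]: (24.73+29.43)/2 × 0.25 = 6.77
  [0.75→2.25]: (29.43+26.03)/2 × 1.5 = 41.595
  Sum = 54.5475 µg/mL·h
Tail: C_last/k_e = 26.03/0.357 = 72.913
AUC_0→∞ (intranasal spray) = 54.5475 + 72.913 = 127.4605 µg/mL·h
F = (AUC_ev/D_ev)/(AUC_iv/D_iv) = (127.4605/375)/(243/250) = 0.339895/0.972 = 0.3497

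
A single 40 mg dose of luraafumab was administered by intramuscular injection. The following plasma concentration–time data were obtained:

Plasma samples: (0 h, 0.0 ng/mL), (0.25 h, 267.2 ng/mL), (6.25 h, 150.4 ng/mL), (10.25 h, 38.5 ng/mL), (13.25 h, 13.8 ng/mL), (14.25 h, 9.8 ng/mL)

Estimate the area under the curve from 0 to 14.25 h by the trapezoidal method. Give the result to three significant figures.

Trapezoidal AUC_0→14.25:
  [0→0.25]: (0.0+267.2)/2 × 0.25 = 33.4
  [0.25→6.25]: (267.2+150.4)/2 × 6 = 1252.8
  [6.25→10.25]: (150.4+38.5)/2 × 4 = 377.8
  [10.25→13.25]: (38.5+13.8)/2 × 3 = 78.45
  [13.25→14.25]: (13.8+9.8)/2 × 1 = 11.8
  Sum = 1754.25 ng/mL·h

AUC = 1750 ng/mL·h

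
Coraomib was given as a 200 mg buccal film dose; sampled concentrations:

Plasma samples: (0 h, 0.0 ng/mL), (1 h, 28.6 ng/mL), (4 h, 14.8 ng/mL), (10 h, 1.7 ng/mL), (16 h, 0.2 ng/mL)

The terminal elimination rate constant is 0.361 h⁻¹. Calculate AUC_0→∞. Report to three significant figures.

Trapezoidal AUC_0→16:
  [0→1]: (0.0+28.6)/2 × 1 = 14.3
  [1→4]: (28.6+14.8)/2 × 3 = 65.1
  [4→10]: (14.8+1.7)/2 × 6 = 49.5
  [10→16]: (1.7+0.2)/2 × 6 = 5.7
  Sum = 134.6 ng/mL·h
Extrapolated tail: C_last / k_e = 0.2 / 0.361 = 0.554
AUC_0→∞ = 134.6 + 0.554 = 135.154 ng/mL·h

AUC = 135 ng/mL·h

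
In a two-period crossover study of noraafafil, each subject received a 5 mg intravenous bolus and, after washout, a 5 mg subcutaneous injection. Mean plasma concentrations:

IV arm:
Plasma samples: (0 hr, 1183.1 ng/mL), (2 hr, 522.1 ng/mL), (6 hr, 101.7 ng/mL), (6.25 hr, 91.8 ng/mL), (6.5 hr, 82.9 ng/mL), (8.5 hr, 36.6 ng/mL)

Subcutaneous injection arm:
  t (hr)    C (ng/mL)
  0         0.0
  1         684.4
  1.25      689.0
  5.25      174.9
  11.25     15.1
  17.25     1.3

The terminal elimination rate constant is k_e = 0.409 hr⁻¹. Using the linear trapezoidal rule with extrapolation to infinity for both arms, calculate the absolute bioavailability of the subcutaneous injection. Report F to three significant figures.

F = 0.893

Trapezoidal AUC_0→8.5 (IV):
  [0→2]: (1183.1+522.1)/2 × 2 = 1705.2
  [2→6]: (522.1+101.7)/2 × 4 = 1247.6
  [6→6.25]: (101.7+91.8)/2 × 0.25 = 24.1875
  [6.25→6.5]: (91.8+82.9)/2 × 0.25 = 21.8375
  [6.5→8.5]: (82.9+36.6)/2 × 2 = 119.5
  Sum = 3118.325 ng/mL·hr
IV tail: 36.6/0.409 = 89.487; AUC_iv,0→∞ = 3118.325 + 89.487 = 3207.812 ng/mL·hr
Trapezoidal AUC_0→17.25 (subcutaneous injection):
  [0→1]: (0.0+684.4)/2 × 1 = 342.2
  [1→1.25]: (684.4+689.0)/2 × 0.25 = 171.675
  [1.25→5.25]: (689.0+174.9)/2 × 4 = 1727.8
  [5.25→11.25]: (174.9+15.1)/2 × 6 = 570.0
  [11.25→17.25]: (15.1+1.3)/2 × 6 = 49.2
  Sum = 2860.875 ng/mL·hr
subcutaneous injection tail: 1.3/0.409 = 3.178; AUC_ev,0→∞ = 2860.875 + 3.178 = 2864.053 ng/mL·hr
F = (AUC_ev/D_ev)/(AUC_iv/D_iv) = (2864.053/5)/(3207.812/5) = 572.8106/641.5624 = 0.8928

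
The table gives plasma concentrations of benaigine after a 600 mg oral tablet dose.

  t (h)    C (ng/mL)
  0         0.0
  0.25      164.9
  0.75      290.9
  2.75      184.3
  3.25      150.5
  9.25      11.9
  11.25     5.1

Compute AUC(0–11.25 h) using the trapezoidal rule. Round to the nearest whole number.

AUC = 1198 ng/mL·h

Trapezoidal AUC_0→11.25:
  [0→0.25]: (0.0+164.9)/2 × 0.25 = 20.6125
  [0.25→0.75]: (164.9+290.9)/2 × 0.5 = 113.95
  [0.75→2.75]: (290.9+184.3)/2 × 2 = 475.2
  [2.75→3.25]: (184.3+150.5)/2 × 0.5 = 83.7
  [3.25→9.25]: (150.5+11.9)/2 × 6 = 487.2
  [9.25→11.25]: (11.9+5.1)/2 × 2 = 17.0
  Sum = 1197.6625 ng/mL·h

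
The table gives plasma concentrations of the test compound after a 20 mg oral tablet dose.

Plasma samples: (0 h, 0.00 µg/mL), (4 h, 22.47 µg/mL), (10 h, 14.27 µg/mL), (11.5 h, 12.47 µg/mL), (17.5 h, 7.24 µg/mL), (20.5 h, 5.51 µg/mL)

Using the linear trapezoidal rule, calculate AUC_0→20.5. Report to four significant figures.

Trapezoidal AUC_0→20.5:
  [0→4]: (0.00+22.47)/2 × 4 = 44.94
  [4→10]: (22.47+14.27)/2 × 6 = 110.22
  [10→11.5]: (14.27+12.47)/2 × 1.5 = 20.055
  [11.5→17.5]: (12.47+7.24)/2 × 6 = 59.13
  [17.5→20.5]: (7.24+5.51)/2 × 3 = 19.125
  Sum = 253.47 µg/mL·h

AUC = 253.5 µg/mL·h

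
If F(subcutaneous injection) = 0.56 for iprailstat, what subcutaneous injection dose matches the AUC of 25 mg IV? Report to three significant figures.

For equal systemic exposure: F × D_ev = D_iv
D_ev = D_iv / F = 25 / 0.56 = 44.6429 mg

D_subcutaneous = 44.6 mg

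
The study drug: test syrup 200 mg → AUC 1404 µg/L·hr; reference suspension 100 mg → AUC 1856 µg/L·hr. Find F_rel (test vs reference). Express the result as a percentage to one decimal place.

F_rel = (AUC_test/D_test) / (AUC_ref/D_ref)
      = (1404/200) / (1856/100)
      = 7.02 / 18.56 = 0.3782 = 37.82%

F_rel = 37.8%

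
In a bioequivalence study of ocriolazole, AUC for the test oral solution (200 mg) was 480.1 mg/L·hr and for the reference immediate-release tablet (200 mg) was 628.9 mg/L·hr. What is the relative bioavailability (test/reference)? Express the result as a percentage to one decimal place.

F_rel = (AUC_test/D_test) / (AUC_ref/D_ref)
      = (480.1/200) / (628.9/200)
      = 2.4005 / 3.1445 = 0.7634 = 76.34%

F_rel = 76.3%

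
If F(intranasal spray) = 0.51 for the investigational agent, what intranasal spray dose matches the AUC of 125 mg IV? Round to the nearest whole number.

D_intranasal = 245 mg

For equal systemic exposure: F × D_ev = D_iv
D_ev = D_iv / F = 125 / 0.51 = 245.098 mg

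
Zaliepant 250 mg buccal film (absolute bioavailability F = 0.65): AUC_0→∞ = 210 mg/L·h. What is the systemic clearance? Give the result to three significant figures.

CL = F × Dose / AUC_0→∞
   = 0.65 × 250 / 210 = 0.77381 L/h

CL = 0.774 L/h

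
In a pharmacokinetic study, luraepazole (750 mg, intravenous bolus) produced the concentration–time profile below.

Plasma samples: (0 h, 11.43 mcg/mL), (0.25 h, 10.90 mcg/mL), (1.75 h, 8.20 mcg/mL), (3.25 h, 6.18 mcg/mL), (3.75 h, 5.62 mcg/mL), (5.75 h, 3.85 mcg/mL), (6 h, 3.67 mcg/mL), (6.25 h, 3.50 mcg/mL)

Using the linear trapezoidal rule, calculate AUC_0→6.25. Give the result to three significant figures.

Trapezoidal AUC_0→6.25:
  [0→0.25]: (11.43+10.90)/2 × 0.25 = 2.79125
  [0.25→1.75]: (10.90+8.20)/2 × 1.5 = 14.325
  [1.75→3.25]: (8.20+6.18)/2 × 1.5 = 10.785
  [3.25→3.75]: (6.18+5.62)/2 × 0.5 = 2.95
  [3.75→5.75]: (5.62+3.85)/2 × 2 = 9.47
  [5.75→6]: (3.85+3.67)/2 × 0.25 = 0.94
  [6→6.25]: (3.67+3.50)/2 × 0.25 = 0.89625
  Sum = 42.1575 mcg/mL·h

AUC = 42.2 mcg/mL·h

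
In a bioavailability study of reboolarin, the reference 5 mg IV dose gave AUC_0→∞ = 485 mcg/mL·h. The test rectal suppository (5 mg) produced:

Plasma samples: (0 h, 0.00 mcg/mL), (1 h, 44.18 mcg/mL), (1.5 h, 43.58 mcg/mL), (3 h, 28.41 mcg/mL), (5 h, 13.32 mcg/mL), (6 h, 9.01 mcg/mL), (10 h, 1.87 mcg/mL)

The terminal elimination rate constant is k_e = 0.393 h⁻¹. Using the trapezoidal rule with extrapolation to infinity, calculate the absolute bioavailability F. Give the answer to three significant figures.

F = 0.366

Trapezoidal AUC_0→10 (rectal suppository):
  [0→1]: (0.00+44.18)/2 × 1 = 22.09
  [1→1.5]: (44.18+43.58)/2 × 0.5 = 21.94
  [1.5→3]: (43.58+28.41)/2 × 1.5 = 53.9925
  [3→5]: (28.41+13.32)/2 × 2 = 41.73
  [5→6]: (13.32+9.01)/2 × 1 = 11.165
  [6→10]: (9.01+1.87)/2 × 4 = 21.76
  Sum = 172.6775 mcg/mL·h
Tail: C_last/k_e = 1.87/0.393 = 4.758
AUC_0→∞ (rectal suppository) = 172.6775 + 4.758 = 177.4355 mcg/mL·h
F = (AUC_ev/D_ev)/(AUC_iv/D_iv) = (177.4355/5)/(485/5) = 35.4871/97 = 0.3658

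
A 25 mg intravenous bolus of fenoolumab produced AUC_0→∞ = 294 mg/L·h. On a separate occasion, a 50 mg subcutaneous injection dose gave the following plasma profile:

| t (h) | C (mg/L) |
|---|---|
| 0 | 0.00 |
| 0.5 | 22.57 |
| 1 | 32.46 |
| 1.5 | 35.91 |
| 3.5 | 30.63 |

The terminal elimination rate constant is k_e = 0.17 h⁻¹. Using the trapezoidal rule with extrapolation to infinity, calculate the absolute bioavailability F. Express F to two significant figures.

F = 0.48

Trapezoidal AUC_0→3.5 (subcutaneous injection):
  [0→0.5]: (0.00+22.57)/2 × 0.5 = 5.6425
  [0.5→1]: (22.57+32.46)/2 × 0.5 = 13.7575
  [1→1.5]: (32.46+35.91)/2 × 0.5 = 17.0925
  [1.5→3.5]: (35.91+30.63)/2 × 2 = 66.54
  Sum = 103.0325 mg/L·h
Tail: C_last/k_e = 30.63/0.17 = 180.176
AUC_0→∞ (subcutaneous injection) = 103.0325 + 180.176 = 283.2085 mg/L·h
F = (AUC_ev/D_ev)/(AUC_iv/D_iv) = (283.2085/50)/(294/25) = 5.66417/11.76 = 0.4816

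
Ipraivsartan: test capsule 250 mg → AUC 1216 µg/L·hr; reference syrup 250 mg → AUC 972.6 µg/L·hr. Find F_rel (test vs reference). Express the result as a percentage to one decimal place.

F_rel = 125.0%

F_rel = (AUC_test/D_test) / (AUC_ref/D_ref)
      = (1216/250) / (972.6/250)
      = 4.864 / 3.8904 = 1.2503 = 125.03%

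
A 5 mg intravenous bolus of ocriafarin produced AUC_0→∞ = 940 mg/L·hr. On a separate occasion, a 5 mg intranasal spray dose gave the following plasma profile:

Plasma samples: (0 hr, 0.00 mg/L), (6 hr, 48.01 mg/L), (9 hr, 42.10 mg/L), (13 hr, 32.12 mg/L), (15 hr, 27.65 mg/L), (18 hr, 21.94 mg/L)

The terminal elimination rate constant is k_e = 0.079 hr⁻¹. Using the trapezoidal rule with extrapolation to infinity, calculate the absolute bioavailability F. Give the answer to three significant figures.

F = 0.893

Trapezoidal AUC_0→18 (intranasal spray):
  [0→6]: (0.00+48.01)/2 × 6 = 144.03
  [6→9]: (48.01+42.10)/2 × 3 = 135.165
  [9→13]: (42.10+32.12)/2 × 4 = 148.44
  [13→15]: (32.12+27.65)/2 × 2 = 59.77
  [15→18]: (27.65+21.94)/2 × 3 = 74.385
  Sum = 561.79 mg/L·hr
Tail: C_last/k_e = 21.94/0.079 = 277.722
AUC_0→∞ (intranasal spray) = 561.79 + 277.722 = 839.512 mg/L·hr
F = (AUC_ev/D_ev)/(AUC_iv/D_iv) = (839.512/5)/(940/5) = 167.9024/188 = 0.8931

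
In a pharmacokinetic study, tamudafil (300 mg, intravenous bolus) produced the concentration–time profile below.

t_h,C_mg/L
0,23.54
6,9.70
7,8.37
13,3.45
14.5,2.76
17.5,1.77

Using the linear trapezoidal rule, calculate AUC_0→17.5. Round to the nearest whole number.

AUC = 156 mg/L·h

Trapezoidal AUC_0→17.5:
  [0→6]: (23.54+9.70)/2 × 6 = 99.72
  [6→7]: (9.70+8.37)/2 × 1 = 9.035
  [7→13]: (8.37+3.45)/2 × 6 = 35.46
  [13→14.5]: (3.45+2.76)/2 × 1.5 = 4.6575
  [14.5→17.5]: (2.76+1.77)/2 × 3 = 6.795
  Sum = 155.6675 mg/L·h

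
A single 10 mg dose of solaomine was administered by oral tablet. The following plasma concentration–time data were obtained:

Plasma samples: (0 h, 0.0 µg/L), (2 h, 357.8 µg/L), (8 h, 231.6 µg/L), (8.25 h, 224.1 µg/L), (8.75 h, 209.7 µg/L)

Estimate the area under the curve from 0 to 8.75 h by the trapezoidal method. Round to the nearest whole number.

Trapezoidal AUC_0→8.75:
  [0→2]: (0.0+357.8)/2 × 2 = 357.8
  [2→8]: (357.8+231.6)/2 × 6 = 1768.2
  [8→8.25]: (231.6+224.1)/2 × 0.25 = 56.9625
  [8.25→8.75]: (224.1+209.7)/2 × 0.5 = 108.45
  Sum = 2291.4125 µg/L·h

AUC = 2291 µg/L·h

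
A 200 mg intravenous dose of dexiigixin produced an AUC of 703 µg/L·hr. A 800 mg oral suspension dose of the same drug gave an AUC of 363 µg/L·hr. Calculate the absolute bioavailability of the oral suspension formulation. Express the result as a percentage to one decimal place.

F = 12.9%

F = (AUC_ev / D_ev) / (AUC_iv / D_iv)
  = (363/800) / (703/200)
  = 0.45375 / 3.515 = 0.1291
  = 12.91%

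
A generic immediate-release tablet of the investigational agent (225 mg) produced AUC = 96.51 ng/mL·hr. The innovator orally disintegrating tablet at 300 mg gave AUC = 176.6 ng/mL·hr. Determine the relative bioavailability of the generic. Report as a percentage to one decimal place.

F_rel = (AUC_test/D_test) / (AUC_ref/D_ref)
      = (96.51/225) / (176.6/300)
      = 0.428933 / 0.588667 = 0.7287 = 72.87%

F_rel = 72.9%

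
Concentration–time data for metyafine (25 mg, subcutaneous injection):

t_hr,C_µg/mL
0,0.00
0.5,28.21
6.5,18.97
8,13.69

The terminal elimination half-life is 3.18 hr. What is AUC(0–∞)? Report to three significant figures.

AUC = 236 µg/mL·hr

Trapezoidal AUC_0→8:
  [0→0.5]: (0.00+28.21)/2 × 0.5 = 7.0525
  [0.5→6.5]: (28.21+18.97)/2 × 6 = 141.54
  [6.5→8]: (18.97+13.69)/2 × 1.5 = 24.495
  Sum = 173.0875 µg/mL·hr
k_e = ln2 / t½ = 0.693147 / 3.18 = 0.2180 hr^-1
Extrapolated tail: C_last / k_e = 13.69 / 0.218 = 62.798
AUC_0→∞ = 173.0875 + 62.798 = 235.8855 µg/mL·hr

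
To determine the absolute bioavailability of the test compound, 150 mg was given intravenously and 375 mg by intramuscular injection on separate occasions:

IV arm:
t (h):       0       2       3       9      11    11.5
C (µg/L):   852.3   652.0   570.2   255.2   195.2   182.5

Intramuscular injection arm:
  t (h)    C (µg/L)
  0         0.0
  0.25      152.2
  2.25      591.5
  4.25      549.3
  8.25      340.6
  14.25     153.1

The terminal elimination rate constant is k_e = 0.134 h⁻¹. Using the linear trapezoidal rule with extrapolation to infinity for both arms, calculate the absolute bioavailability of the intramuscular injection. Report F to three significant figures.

F = 0.388

Trapezoidal AUC_0→11.5 (IV):
  [0→2]: (852.3+652.0)/2 × 2 = 1504.3
  [2→3]: (652.0+570.2)/2 × 1 = 611.1
  [3→9]: (570.2+255.2)/2 × 6 = 2476.2
  [9→11]: (255.2+195.2)/2 × 2 = 450.4
  [11→11.5]: (195.2+182.5)/2 × 0.5 = 94.425
  Sum = 5136.425 µg/L·h
IV tail: 182.5/0.134 = 1361.940; AUC_iv,0→∞ = 5136.425 + 1361.940 = 6498.365 µg/L·h
Trapezoidal AUC_0→14.25 (intramuscular injection):
  [0→0.25]: (0.0+152.2)/2 × 0.25 = 19.025
  [0.25→2.25]: (152.2+591.5)/2 × 2 = 743.7
  [2.25→4.25]: (591.5+549.3)/2 × 2 = 1140.8
  [4.25→8.25]: (549.3+340.6)/2 × 4 = 1779.8
  [8.25→14.25]: (340.6+153.1)/2 × 6 = 1481.1
  Sum = 5164.425 µg/L·h
intramuscular injection tail: 153.1/0.134 = 1142.537; AUC_ev,0→∞ = 5164.425 + 1142.537 = 6306.962 µg/L·h
F = (AUC_ev/D_ev)/(AUC_iv/D_iv) = (6306.962/375)/(6498.365/150) = 16.8186/43.3224 = 0.3882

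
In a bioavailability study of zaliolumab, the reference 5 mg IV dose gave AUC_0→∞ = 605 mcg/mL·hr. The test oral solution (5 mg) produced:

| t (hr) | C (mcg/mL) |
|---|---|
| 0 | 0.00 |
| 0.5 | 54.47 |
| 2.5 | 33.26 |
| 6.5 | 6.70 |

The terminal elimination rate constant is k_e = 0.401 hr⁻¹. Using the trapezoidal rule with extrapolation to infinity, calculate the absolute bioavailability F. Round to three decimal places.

Trapezoidal AUC_0→6.5 (oral solution):
  [0→0.5]: (0.00+54.47)/2 × 0.5 = 13.6175
  [0.5→2.5]: (54.47+33.26)/2 × 2 = 87.73
  [2.5→6.5]: (33.26+6.70)/2 × 4 = 79.92
  Sum = 181.2675 mcg/mL·hr
Tail: C_last/k_e = 6.70/0.401 = 16.708
AUC_0→∞ (oral solution) = 181.2675 + 16.708 = 197.9755 mcg/mL·hr
F = (AUC_ev/D_ev)/(AUC_iv/D_iv) = (197.9755/5)/(605/5) = 39.5951/121 = 0.3272

F = 0.327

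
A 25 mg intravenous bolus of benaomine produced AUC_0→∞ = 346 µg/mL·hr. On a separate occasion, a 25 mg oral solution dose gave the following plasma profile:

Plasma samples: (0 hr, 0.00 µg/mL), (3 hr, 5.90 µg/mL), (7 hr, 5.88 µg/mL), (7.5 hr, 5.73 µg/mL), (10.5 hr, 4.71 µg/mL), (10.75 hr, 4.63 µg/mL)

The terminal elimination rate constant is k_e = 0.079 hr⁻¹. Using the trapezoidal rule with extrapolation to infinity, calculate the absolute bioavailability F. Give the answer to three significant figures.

Trapezoidal AUC_0→10.75 (oral solution):
  [0→3]: (0.00+5.90)/2 × 3 = 8.85
  [3→7]: (5.90+5.88)/2 × 4 = 23.56
  [7→7.5]: (5.88+5.73)/2 × 0.5 = 2.9025
  [7.5→10.5]: (5.73+4.71)/2 × 3 = 15.66
  [10.5→10.75]: (4.71+4.63)/2 × 0.25 = 1.1675
  Sum = 52.14 µg/mL·hr
Tail: C_last/k_e = 4.63/0.079 = 58.608
AUC_0→∞ (oral solution) = 52.14 + 58.608 = 110.748 µg/mL·hr
F = (AUC_ev/D_ev)/(AUC_iv/D_iv) = (110.748/25)/(346/25) = 4.42992/13.84 = 0.3201

F = 0.320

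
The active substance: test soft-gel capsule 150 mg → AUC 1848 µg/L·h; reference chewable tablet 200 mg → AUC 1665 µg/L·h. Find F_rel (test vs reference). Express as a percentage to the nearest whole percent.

F_rel = (AUC_test/D_test) / (AUC_ref/D_ref)
      = (1848/150) / (1665/200)
      = 12.32 / 8.325 = 1.4799 = 147.99%

F_rel = 148%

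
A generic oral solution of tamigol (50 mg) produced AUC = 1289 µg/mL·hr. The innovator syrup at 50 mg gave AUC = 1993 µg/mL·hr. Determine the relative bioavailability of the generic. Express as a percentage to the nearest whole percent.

F_rel = (AUC_test/D_test) / (AUC_ref/D_ref)
      = (1289/50) / (1993/50)
      = 25.78 / 39.86 = 0.6468 = 64.68%

F_rel = 65%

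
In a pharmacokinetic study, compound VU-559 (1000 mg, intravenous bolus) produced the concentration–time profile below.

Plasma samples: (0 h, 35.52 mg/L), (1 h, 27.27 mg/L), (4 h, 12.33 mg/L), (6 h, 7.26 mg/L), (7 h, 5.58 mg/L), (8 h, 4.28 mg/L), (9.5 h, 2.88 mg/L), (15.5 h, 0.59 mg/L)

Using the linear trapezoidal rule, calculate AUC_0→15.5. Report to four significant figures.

AUC = 137.5 mg/L·h

Trapezoidal AUC_0→15.5:
  [0→1]: (35.52+27.27)/2 × 1 = 31.395
  [1→4]: (27.27+12.33)/2 × 3 = 59.4
  [4→6]: (12.33+7.26)/2 × 2 = 19.59
  [6→7]: (7.26+5.58)/2 × 1 = 6.42
  [7→8]: (5.58+4.28)/2 × 1 = 4.93
  [8→9.5]: (4.28+2.88)/2 × 1.5 = 5.37
  [9.5→15.5]: (2.88+0.59)/2 × 6 = 10.41
  Sum = 137.515 mg/L·h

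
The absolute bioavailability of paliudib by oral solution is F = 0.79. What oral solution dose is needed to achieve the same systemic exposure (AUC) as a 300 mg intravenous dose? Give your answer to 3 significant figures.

For equal systemic exposure: F × D_ev = D_iv
D_ev = D_iv / F = 300 / 0.79 = 379.747 mg

D_oral = 380 mg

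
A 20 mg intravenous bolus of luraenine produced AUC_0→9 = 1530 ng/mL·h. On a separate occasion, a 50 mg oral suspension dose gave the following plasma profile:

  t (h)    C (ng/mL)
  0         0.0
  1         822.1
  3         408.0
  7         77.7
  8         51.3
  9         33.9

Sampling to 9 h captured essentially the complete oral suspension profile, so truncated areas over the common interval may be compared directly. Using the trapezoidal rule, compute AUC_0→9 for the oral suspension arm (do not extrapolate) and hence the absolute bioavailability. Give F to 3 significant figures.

F = 0.711

Trapezoidal AUC_0→9 (oral suspension):
  [0→1]: (0.0+822.1)/2 × 1 = 411.05
  [1→3]: (822.1+408.0)/2 × 2 = 1230.1
  [3→7]: (408.0+77.7)/2 × 4 = 971.4
  [7→8]: (77.7+51.3)/2 × 1 = 64.5
  [8→9]: (51.3+33.9)/2 × 1 = 42.6
  Sum = 2719.65 ng/mL·h
F = (AUC_ev/D_ev)/(AUC_iv/D_iv) = (2719.65/50)/(1530/20) = 54.393/76.5 = 0.7110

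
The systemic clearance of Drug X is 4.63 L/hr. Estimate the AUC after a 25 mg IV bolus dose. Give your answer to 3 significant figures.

AUC_0→∞ = Dose_iv / CL
        = 25 / 4.63 = 5.39957 mg/L·hr

AUC = 5.40 mg/L·hr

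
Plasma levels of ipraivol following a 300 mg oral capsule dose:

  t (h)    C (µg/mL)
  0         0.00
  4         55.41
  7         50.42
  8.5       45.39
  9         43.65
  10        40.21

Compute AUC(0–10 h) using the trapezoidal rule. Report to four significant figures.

Trapezoidal AUC_0→10:
  [0→4]: (0.00+55.41)/2 × 4 = 110.82
  [4→7]: (55.41+50.42)/2 × 3 = 158.745
  [7→8.5]: (50.42+45.39)/2 × 1.5 = 71.8575
  [8.5→9]: (45.39+43.65)/2 × 0.5 = 22.26
  [9→10]: (43.65+40.21)/2 × 1 = 41.93
  Sum = 405.6125 µg/mL·h

AUC = 405.6 µg/mL·h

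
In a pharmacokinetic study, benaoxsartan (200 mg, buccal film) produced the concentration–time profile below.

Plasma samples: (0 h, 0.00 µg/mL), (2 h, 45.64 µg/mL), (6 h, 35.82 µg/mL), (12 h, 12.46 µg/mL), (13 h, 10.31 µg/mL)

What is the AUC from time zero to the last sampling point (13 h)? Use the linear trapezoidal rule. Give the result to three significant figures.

AUC = 365 µg/mL·h

Trapezoidal AUC_0→13:
  [0→2]: (0.00+45.64)/2 × 2 = 45.64
  [2→6]: (45.64+35.82)/2 × 4 = 162.92
  [6→12]: (35.82+12.46)/2 × 6 = 144.84
  [12→13]: (12.46+10.31)/2 × 1 = 11.385
  Sum = 364.785 µg/mL·h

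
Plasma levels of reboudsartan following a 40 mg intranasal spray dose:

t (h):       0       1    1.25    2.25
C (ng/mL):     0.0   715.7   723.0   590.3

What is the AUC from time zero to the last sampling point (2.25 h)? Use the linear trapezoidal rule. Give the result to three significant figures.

Trapezoidal AUC_0→2.25:
  [0→1]: (0.0+715.7)/2 × 1 = 357.85
  [1→1.25]: (715.7+723.0)/2 × 0.25 = 179.8375
  [1.25→2.25]: (723.0+590.3)/2 × 1 = 656.65
  Sum = 1194.3375 ng/mL·h

AUC = 1190 ng/mL·h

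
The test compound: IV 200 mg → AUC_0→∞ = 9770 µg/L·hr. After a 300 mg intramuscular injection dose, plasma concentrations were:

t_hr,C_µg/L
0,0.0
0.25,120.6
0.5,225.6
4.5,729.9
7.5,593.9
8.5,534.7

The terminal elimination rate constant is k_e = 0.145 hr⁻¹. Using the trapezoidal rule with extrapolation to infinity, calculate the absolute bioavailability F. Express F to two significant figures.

F = 0.56

Trapezoidal AUC_0→8.5 (intramuscular injection):
  [0→0.25]: (0.0+120.6)/2 × 0.25 = 15.075
  [0.25→0.5]: (120.6+225.6)/2 × 0.25 = 43.275
  [0.5→4.5]: (225.6+729.9)/2 × 4 = 1911.0
  [4.5→7.5]: (729.9+593.9)/2 × 3 = 1985.7
  [7.5→8.5]: (593.9+534.7)/2 × 1 = 564.3
  Sum = 4519.35 µg/L·hr
Tail: C_last/k_e = 534.7/0.145 = 3687.586
AUC_0→∞ (intramuscular injection) = 4519.35 + 3687.586 = 8206.936 µg/L·hr
F = (AUC_ev/D_ev)/(AUC_iv/D_iv) = (8206.936/300)/(9770/200) = 27.3565/48.85 = 0.5600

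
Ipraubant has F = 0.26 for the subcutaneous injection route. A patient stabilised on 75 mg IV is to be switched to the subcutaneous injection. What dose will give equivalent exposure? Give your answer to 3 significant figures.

For equal systemic exposure: F × D_ev = D_iv
D_ev = D_iv / F = 75 / 0.26 = 288.462 mg

D_subcutaneous = 288 mg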